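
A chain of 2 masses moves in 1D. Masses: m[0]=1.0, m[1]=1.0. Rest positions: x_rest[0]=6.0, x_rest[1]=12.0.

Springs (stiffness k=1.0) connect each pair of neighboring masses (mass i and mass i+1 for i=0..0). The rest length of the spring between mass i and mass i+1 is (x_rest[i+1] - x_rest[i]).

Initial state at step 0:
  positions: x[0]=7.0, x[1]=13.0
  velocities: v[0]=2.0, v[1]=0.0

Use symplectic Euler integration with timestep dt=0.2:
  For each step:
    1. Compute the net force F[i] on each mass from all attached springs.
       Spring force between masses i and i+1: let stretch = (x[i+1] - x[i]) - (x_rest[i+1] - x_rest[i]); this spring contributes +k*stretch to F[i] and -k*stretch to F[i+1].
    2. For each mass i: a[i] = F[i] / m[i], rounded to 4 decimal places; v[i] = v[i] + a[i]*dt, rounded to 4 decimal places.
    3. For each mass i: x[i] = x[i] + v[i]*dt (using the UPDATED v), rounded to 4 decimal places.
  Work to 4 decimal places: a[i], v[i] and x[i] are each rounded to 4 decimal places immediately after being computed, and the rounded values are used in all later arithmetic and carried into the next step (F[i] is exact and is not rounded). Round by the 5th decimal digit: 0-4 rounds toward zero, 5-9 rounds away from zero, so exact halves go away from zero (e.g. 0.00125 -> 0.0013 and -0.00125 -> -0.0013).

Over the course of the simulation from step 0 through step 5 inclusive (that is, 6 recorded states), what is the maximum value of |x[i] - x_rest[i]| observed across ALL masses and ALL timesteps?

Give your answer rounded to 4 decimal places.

Answer: 2.7061

Derivation:
Step 0: x=[7.0000 13.0000] v=[2.0000 0.0000]
Step 1: x=[7.4000 13.0000] v=[2.0000 0.0000]
Step 2: x=[7.7840 13.0160] v=[1.9200 0.0800]
Step 3: x=[8.1373 13.0627] v=[1.7664 0.2336]
Step 4: x=[8.4476 13.1524] v=[1.5515 0.4485]
Step 5: x=[8.7061 13.2939] v=[1.2925 0.7075]
Max displacement = 2.7061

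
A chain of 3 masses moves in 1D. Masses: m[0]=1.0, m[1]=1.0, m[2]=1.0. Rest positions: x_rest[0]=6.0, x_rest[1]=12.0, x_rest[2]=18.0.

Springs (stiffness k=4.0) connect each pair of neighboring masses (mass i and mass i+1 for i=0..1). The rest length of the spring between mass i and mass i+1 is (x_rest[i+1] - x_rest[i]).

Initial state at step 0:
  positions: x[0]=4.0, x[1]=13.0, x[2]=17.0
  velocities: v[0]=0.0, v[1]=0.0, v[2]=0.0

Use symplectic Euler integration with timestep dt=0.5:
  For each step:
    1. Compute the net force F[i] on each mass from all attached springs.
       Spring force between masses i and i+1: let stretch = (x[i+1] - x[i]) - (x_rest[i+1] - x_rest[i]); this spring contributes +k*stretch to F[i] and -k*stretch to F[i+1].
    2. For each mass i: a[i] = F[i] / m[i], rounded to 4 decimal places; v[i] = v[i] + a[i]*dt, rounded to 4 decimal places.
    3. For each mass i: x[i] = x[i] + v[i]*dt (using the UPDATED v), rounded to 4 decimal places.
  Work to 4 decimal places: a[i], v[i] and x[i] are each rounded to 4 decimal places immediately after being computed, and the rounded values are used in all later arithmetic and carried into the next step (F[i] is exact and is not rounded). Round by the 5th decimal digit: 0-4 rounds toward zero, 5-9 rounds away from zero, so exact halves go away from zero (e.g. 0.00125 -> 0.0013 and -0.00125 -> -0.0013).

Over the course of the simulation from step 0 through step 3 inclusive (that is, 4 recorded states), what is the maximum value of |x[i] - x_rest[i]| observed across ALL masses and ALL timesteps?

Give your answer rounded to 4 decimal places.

Step 0: x=[4.0000 13.0000 17.0000] v=[0.0000 0.0000 0.0000]
Step 1: x=[7.0000 8.0000 19.0000] v=[6.0000 -10.0000 4.0000]
Step 2: x=[5.0000 13.0000 16.0000] v=[-4.0000 10.0000 -6.0000]
Step 3: x=[5.0000 13.0000 16.0000] v=[0.0000 0.0000 0.0000]
Max displacement = 4.0000

Answer: 4.0000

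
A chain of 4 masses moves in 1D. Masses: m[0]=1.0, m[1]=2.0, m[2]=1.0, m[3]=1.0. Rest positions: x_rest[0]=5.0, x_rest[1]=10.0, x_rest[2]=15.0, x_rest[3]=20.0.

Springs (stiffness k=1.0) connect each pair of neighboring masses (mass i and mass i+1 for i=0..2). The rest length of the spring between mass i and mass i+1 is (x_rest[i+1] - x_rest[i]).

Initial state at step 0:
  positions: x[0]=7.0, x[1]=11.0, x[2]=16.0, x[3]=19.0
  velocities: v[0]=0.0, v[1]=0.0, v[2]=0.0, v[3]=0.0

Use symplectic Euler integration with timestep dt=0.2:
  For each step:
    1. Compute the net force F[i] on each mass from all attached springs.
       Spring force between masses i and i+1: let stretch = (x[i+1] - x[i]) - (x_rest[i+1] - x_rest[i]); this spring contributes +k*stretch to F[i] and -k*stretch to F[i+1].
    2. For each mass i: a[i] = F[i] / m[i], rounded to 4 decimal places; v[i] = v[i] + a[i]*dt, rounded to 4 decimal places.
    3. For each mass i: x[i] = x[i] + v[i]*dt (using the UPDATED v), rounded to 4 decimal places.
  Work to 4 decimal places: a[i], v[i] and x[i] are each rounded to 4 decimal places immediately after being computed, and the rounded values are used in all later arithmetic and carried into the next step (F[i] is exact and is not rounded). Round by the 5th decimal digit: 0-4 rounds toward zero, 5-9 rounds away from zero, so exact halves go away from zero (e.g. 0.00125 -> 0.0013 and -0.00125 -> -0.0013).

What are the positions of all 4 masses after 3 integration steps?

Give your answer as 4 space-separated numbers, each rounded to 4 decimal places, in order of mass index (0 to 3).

Answer: 6.7718 11.1044 15.5708 19.4487

Derivation:
Step 0: x=[7.0000 11.0000 16.0000 19.0000] v=[0.0000 0.0000 0.0000 0.0000]
Step 1: x=[6.9600 11.0200 15.9200 19.0800] v=[-0.2000 0.1000 -0.4000 0.4000]
Step 2: x=[6.8824 11.0568 15.7704 19.2336] v=[-0.3880 0.1840 -0.7480 0.7680]
Step 3: x=[6.7718 11.1044 15.5708 19.4487] v=[-0.5531 0.2379 -0.9981 1.0754]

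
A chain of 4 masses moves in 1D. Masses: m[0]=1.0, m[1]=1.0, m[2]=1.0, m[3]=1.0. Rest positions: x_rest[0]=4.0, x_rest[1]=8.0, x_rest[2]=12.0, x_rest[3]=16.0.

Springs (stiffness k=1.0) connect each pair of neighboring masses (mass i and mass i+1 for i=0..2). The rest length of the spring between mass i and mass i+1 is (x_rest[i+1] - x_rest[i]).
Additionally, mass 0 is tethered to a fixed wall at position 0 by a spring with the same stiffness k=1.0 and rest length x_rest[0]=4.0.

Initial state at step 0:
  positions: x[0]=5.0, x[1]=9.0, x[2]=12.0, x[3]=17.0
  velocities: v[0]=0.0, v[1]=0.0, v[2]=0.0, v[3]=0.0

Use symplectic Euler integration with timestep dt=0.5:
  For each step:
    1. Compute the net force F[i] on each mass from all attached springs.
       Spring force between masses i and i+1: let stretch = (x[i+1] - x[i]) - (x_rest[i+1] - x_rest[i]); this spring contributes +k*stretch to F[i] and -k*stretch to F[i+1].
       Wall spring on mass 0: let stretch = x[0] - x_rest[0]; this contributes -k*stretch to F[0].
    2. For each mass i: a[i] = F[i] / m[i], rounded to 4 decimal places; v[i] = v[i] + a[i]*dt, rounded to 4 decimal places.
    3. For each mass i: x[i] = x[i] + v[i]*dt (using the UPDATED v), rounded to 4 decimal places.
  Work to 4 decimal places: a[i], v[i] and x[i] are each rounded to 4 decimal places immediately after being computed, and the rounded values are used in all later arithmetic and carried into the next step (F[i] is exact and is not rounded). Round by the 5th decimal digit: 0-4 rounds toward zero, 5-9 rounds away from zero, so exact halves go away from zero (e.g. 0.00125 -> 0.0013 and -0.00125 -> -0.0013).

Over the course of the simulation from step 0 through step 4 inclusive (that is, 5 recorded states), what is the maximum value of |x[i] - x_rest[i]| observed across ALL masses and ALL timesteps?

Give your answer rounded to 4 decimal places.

Answer: 1.4063

Derivation:
Step 0: x=[5.0000 9.0000 12.0000 17.0000] v=[0.0000 0.0000 0.0000 0.0000]
Step 1: x=[4.7500 8.7500 12.5000 16.7500] v=[-0.5000 -0.5000 1.0000 -0.5000]
Step 2: x=[4.3125 8.4375 13.1250 16.4375] v=[-0.8750 -0.6250 1.2500 -0.6250]
Step 3: x=[3.8281 8.2656 13.4063 16.2969] v=[-0.9688 -0.3438 0.5625 -0.2813]
Step 4: x=[3.4961 8.2695 13.1250 16.4336] v=[-0.6641 0.0078 -0.5626 0.2734]
Max displacement = 1.4063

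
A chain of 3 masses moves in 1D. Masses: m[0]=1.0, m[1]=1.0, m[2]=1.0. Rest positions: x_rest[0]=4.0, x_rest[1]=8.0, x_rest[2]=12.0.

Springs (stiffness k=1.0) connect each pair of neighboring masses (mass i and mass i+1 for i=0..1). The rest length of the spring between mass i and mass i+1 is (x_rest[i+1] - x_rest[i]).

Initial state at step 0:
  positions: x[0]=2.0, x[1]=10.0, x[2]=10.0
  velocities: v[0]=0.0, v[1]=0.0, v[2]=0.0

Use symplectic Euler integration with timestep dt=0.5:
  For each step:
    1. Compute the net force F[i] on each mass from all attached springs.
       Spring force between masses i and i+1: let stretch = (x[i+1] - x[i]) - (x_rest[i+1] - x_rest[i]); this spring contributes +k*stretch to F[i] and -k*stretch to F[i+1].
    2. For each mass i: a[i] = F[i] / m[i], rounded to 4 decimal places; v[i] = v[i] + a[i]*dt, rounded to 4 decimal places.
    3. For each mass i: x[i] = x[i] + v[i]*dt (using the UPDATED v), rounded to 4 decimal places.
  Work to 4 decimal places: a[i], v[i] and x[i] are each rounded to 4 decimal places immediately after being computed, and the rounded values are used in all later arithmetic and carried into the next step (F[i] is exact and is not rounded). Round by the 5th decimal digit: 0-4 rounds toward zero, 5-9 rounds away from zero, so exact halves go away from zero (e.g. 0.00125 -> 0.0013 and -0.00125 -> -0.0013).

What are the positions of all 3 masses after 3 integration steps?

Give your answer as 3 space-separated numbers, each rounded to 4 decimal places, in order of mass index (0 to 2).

Step 0: x=[2.0000 10.0000 10.0000] v=[0.0000 0.0000 0.0000]
Step 1: x=[3.0000 8.0000 11.0000] v=[2.0000 -4.0000 2.0000]
Step 2: x=[4.2500 5.5000 12.2500] v=[2.5000 -5.0000 2.5000]
Step 3: x=[4.8125 4.3750 12.8125] v=[1.1250 -2.2500 1.1250]

Answer: 4.8125 4.3750 12.8125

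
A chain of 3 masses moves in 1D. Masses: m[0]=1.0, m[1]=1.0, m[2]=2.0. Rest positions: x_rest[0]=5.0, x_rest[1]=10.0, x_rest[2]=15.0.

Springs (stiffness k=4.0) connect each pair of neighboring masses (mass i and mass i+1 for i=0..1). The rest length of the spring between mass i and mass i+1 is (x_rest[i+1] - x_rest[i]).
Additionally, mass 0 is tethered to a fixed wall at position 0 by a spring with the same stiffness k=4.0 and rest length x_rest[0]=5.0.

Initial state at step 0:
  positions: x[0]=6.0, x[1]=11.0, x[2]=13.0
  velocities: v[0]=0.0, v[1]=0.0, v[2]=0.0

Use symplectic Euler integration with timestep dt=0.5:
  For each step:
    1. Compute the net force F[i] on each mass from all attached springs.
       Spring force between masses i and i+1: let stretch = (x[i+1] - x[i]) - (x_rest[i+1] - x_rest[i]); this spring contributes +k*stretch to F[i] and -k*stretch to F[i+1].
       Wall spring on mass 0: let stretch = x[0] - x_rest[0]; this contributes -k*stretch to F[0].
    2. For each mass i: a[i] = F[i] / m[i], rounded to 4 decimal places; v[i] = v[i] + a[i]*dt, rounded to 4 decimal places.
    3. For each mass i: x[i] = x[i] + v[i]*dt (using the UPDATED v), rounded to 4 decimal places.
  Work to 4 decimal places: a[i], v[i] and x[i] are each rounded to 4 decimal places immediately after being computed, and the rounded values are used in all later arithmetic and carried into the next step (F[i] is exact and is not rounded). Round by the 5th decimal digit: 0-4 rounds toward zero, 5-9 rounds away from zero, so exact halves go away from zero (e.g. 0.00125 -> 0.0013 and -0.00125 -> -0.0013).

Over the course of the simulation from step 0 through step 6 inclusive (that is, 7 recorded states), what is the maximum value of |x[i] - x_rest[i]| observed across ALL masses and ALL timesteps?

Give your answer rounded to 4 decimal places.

Step 0: x=[6.0000 11.0000 13.0000] v=[0.0000 0.0000 0.0000]
Step 1: x=[5.0000 8.0000 14.5000] v=[-2.0000 -6.0000 3.0000]
Step 2: x=[2.0000 8.5000 15.2500] v=[-6.0000 1.0000 1.5000]
Step 3: x=[3.5000 9.2500 15.1250] v=[3.0000 1.5000 -0.2500]
Step 4: x=[7.2500 10.1250 14.5625] v=[7.5000 1.7500 -1.1250]
Step 5: x=[6.6250 12.5625 14.2813] v=[-1.2500 4.8750 -0.5625]
Step 6: x=[5.3125 10.7813 15.6407] v=[-2.6250 -3.5624 2.7187]
Max displacement = 3.0000

Answer: 3.0000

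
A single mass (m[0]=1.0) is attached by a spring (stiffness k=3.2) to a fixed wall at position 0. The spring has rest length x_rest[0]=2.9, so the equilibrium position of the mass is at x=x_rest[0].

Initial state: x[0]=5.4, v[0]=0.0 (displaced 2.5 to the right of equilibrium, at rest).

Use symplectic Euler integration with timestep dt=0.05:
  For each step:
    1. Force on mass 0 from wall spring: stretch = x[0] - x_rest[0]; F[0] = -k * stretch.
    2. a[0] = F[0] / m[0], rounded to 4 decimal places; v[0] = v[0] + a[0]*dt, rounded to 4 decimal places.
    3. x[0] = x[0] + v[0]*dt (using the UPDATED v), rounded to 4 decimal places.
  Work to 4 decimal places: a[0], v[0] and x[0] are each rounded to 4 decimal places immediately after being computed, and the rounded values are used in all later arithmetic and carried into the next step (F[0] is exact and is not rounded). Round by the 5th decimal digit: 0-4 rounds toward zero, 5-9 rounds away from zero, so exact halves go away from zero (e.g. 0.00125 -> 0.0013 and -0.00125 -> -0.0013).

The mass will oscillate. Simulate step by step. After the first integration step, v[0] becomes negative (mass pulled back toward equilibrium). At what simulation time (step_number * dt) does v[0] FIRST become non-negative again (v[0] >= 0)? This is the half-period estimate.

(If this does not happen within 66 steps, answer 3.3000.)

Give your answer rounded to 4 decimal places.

Answer: 1.8000

Derivation:
Step 0: x=[5.4000] v=[0.0000]
Step 1: x=[5.3800] v=[-0.4000]
Step 2: x=[5.3402] v=[-0.7968]
Step 3: x=[5.2808] v=[-1.1872]
Step 4: x=[5.2024] v=[-1.5681]
Step 5: x=[5.1056] v=[-1.9365]
Step 6: x=[4.9911] v=[-2.2894]
Step 7: x=[4.8599] v=[-2.6240]
Step 8: x=[4.7130] v=[-2.9376]
Step 9: x=[4.5516] v=[-3.2277]
Step 10: x=[4.3770] v=[-3.4920]
Step 11: x=[4.1906] v=[-3.7283]
Step 12: x=[3.9939] v=[-3.9348]
Step 13: x=[3.7884] v=[-4.1098]
Step 14: x=[3.5758] v=[-4.2519]
Step 15: x=[3.3578] v=[-4.3600]
Step 16: x=[3.1361] v=[-4.4333]
Step 17: x=[2.9125] v=[-4.4711]
Step 18: x=[2.6888] v=[-4.4731]
Step 19: x=[2.4668] v=[-4.4393]
Step 20: x=[2.2483] v=[-4.3700]
Step 21: x=[2.0350] v=[-4.2657]
Step 22: x=[1.8286] v=[-4.1273]
Step 23: x=[1.6308] v=[-3.9559]
Step 24: x=[1.4432] v=[-3.7528]
Step 25: x=[1.2672] v=[-3.5197]
Step 26: x=[1.1043] v=[-3.2585]
Step 27: x=[0.9557] v=[-2.9712]
Step 28: x=[0.8227] v=[-2.6601]
Step 29: x=[0.7063] v=[-2.3277]
Step 30: x=[0.6075] v=[-1.9767]
Step 31: x=[0.5270] v=[-1.6099]
Step 32: x=[0.4655] v=[-1.2302]
Step 33: x=[0.4235] v=[-0.8407]
Step 34: x=[0.4013] v=[-0.4445]
Step 35: x=[0.3991] v=[-0.0447]
Step 36: x=[0.4169] v=[0.3554]
First v>=0 after going negative at step 36, time=1.8000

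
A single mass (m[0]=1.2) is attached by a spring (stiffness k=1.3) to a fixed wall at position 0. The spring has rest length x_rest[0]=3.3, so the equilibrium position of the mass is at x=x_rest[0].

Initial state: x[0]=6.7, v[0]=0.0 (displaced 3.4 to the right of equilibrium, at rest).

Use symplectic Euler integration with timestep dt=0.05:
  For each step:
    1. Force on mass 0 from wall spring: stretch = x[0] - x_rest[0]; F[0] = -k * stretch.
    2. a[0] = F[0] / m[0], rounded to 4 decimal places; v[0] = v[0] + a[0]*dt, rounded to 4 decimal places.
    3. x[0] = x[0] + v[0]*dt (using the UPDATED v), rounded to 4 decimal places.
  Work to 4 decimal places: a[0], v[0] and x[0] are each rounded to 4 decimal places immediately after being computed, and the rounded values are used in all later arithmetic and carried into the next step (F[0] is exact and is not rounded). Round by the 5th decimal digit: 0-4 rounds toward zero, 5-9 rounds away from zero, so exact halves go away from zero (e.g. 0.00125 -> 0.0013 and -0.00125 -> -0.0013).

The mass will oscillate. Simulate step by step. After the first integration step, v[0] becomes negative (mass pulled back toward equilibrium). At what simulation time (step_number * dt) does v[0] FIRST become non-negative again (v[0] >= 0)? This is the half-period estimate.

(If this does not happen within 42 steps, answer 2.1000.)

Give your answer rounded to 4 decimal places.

Step 0: x=[6.7000] v=[0.0000]
Step 1: x=[6.6908] v=[-0.1842]
Step 2: x=[6.6724] v=[-0.3679]
Step 3: x=[6.6449] v=[-0.5506]
Step 4: x=[6.6083] v=[-0.7318]
Step 5: x=[6.5628] v=[-0.9110]
Step 6: x=[6.5084] v=[-1.0877]
Step 7: x=[6.4453] v=[-1.2615]
Step 8: x=[6.3737] v=[-1.4319]
Step 9: x=[6.2938] v=[-1.5984]
Step 10: x=[6.2058] v=[-1.7606]
Step 11: x=[6.1099] v=[-1.9180]
Step 12: x=[6.0064] v=[-2.0702]
Step 13: x=[5.8956] v=[-2.2168]
Step 14: x=[5.7777] v=[-2.3574]
Step 15: x=[5.6531] v=[-2.4916]
Step 16: x=[5.5221] v=[-2.6191]
Step 17: x=[5.3851] v=[-2.7395]
Step 18: x=[5.2425] v=[-2.8524]
Step 19: x=[5.0946] v=[-2.9576]
Step 20: x=[4.9419] v=[-3.0548]
Step 21: x=[4.7847] v=[-3.1437]
Step 22: x=[4.6235] v=[-3.2241]
Step 23: x=[4.4587] v=[-3.2958]
Step 24: x=[4.2908] v=[-3.3586]
Step 25: x=[4.1202] v=[-3.4123]
Step 26: x=[3.9474] v=[-3.4567]
Step 27: x=[3.7728] v=[-3.4918]
Step 28: x=[3.5969] v=[-3.5174]
Step 29: x=[3.4202] v=[-3.5335]
Step 30: x=[3.2432] v=[-3.5400]
Step 31: x=[3.0664] v=[-3.5369]
Step 32: x=[2.8902] v=[-3.5242]
Step 33: x=[2.7151] v=[-3.5020]
Step 34: x=[2.5416] v=[-3.4703]
Step 35: x=[2.3701] v=[-3.4292]
Step 36: x=[2.2012] v=[-3.3788]
Step 37: x=[2.0352] v=[-3.3193]
Step 38: x=[1.8727] v=[-3.2508]
Step 39: x=[1.7140] v=[-3.1735]
Step 40: x=[1.5596] v=[-3.0876]
Step 41: x=[1.4099] v=[-2.9933]
Step 42: x=[1.2654] v=[-2.8909]
v[0] did not become non-negative within 42 steps; using fallback time=2.1000

Answer: 2.1000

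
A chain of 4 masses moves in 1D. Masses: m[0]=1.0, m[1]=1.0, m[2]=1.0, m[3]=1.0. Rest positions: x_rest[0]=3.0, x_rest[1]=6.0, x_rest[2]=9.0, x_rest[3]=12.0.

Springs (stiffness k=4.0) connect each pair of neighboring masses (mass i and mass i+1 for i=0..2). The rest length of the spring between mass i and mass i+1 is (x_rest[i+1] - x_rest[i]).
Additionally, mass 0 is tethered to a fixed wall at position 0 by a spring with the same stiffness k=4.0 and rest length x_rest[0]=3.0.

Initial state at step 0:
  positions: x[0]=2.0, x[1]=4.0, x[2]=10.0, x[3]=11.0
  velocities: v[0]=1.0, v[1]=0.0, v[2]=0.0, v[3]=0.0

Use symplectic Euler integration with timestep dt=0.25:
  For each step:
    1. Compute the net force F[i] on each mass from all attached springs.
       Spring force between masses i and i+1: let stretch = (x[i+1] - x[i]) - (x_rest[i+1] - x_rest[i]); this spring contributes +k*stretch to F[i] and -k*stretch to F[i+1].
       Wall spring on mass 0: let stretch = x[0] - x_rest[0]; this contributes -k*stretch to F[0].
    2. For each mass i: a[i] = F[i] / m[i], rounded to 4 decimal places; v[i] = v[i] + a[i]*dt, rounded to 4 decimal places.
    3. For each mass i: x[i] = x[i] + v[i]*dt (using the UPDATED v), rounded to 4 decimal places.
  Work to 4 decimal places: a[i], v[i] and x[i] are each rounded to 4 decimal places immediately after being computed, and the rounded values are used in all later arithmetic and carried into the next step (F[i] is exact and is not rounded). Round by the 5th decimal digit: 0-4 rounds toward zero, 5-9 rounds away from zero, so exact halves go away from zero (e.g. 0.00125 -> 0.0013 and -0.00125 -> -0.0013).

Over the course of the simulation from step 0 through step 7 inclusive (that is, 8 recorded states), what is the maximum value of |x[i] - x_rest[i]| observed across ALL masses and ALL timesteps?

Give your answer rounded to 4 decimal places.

Answer: 2.2969

Derivation:
Step 0: x=[2.0000 4.0000 10.0000 11.0000] v=[1.0000 0.0000 0.0000 0.0000]
Step 1: x=[2.2500 5.0000 8.7500 11.5000] v=[1.0000 4.0000 -5.0000 2.0000]
Step 2: x=[2.6250 6.2500 7.2500 12.0625] v=[1.5000 5.0000 -6.0000 2.2500]
Step 3: x=[3.2500 6.8438 6.7031 12.1719] v=[2.5000 2.3750 -2.1875 0.4375]
Step 4: x=[3.9610 6.5039 7.5586 11.6641] v=[2.8438 -1.3595 3.4220 -2.0313]
Step 5: x=[4.3174 5.7920 9.1768 10.8799] v=[1.4257 -2.8477 6.4728 -3.1368]
Step 6: x=[3.9631 5.5576 10.3746 10.4199] v=[-1.4171 -0.9375 4.7911 -1.8399]
Step 7: x=[3.0167 6.1289 10.3795 10.6986] v=[-3.7857 2.2850 0.0194 1.1148]
Max displacement = 2.2969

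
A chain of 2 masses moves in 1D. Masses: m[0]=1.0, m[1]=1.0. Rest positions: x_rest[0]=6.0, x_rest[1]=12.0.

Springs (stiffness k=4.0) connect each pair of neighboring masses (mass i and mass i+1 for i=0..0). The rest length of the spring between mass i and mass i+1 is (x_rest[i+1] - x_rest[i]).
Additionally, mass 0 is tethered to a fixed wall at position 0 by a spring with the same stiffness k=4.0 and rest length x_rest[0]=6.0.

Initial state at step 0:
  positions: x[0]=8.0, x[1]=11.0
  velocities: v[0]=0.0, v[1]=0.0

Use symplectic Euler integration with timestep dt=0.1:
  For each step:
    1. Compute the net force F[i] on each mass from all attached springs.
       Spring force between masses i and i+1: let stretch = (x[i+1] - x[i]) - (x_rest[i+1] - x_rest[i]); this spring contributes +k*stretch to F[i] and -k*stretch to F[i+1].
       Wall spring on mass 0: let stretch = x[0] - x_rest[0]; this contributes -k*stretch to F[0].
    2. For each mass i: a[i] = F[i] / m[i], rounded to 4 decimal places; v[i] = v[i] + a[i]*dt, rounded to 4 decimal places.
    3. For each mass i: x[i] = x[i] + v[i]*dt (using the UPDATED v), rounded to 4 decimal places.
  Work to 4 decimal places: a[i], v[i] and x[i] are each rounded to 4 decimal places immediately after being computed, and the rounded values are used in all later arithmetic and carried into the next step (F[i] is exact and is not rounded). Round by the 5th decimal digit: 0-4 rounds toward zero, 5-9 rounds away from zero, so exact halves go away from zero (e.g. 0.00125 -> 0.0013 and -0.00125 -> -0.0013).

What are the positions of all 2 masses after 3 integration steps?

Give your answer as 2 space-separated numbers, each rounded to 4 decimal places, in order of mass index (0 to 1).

Answer: 6.9018 11.6573

Derivation:
Step 0: x=[8.0000 11.0000] v=[0.0000 0.0000]
Step 1: x=[7.8000 11.1200] v=[-2.0000 1.2000]
Step 2: x=[7.4208 11.3472] v=[-3.7920 2.2720]
Step 3: x=[6.9018 11.6573] v=[-5.1898 3.1014]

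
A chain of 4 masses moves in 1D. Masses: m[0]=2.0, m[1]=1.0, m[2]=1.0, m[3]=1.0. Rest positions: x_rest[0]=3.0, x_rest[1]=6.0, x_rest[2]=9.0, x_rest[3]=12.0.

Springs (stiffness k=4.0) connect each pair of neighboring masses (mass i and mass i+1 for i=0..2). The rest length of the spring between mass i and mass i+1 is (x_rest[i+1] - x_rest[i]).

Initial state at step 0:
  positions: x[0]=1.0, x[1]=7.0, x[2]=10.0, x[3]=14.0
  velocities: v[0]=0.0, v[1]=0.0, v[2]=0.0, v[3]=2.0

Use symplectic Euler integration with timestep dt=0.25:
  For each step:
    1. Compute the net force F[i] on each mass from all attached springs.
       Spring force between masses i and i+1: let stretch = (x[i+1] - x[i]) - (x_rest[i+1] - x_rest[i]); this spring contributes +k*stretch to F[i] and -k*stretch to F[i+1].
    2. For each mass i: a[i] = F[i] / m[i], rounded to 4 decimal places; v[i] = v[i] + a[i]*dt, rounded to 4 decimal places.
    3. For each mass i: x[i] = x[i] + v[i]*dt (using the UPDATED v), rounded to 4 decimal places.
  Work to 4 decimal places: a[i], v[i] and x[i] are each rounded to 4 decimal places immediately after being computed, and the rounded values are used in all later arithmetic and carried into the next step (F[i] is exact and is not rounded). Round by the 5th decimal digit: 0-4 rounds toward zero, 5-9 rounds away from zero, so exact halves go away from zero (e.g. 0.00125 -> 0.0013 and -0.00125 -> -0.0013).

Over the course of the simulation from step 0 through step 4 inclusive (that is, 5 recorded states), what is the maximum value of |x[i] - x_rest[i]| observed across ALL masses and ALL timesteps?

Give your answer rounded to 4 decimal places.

Step 0: x=[1.0000 7.0000 10.0000 14.0000] v=[0.0000 0.0000 0.0000 2.0000]
Step 1: x=[1.3750 6.2500 10.2500 14.2500] v=[1.5000 -3.0000 1.0000 1.0000]
Step 2: x=[1.9844 5.2813 10.5000 14.2500] v=[2.4375 -3.8750 1.0000 0.0000]
Step 3: x=[2.6309 4.7930 10.3828 14.0625] v=[2.5860 -1.9532 -0.4687 -0.7500]
Step 4: x=[3.1727 5.1616 9.7881 13.7051] v=[2.1671 1.4745 -2.3788 -1.4297]
Max displacement = 2.2500

Answer: 2.2500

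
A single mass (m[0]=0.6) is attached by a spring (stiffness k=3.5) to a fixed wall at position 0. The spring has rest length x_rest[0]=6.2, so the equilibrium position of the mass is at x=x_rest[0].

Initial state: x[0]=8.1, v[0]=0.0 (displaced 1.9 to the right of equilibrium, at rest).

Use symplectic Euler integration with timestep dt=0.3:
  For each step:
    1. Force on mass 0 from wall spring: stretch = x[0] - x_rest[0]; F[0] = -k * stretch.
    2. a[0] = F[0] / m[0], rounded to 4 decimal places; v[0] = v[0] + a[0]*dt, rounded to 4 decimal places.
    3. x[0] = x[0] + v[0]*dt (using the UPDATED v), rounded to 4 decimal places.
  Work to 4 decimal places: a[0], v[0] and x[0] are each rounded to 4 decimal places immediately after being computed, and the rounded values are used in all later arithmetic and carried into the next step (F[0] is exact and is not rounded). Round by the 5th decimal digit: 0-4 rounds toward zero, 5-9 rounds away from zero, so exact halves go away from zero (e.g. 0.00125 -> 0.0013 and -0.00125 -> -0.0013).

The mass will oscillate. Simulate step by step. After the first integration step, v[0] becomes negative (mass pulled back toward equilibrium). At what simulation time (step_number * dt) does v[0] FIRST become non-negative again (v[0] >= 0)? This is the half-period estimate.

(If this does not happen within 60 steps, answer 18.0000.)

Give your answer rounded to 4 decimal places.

Step 0: x=[8.1000] v=[0.0000]
Step 1: x=[7.1025] v=[-3.3250]
Step 2: x=[5.6312] v=[-4.9044]
Step 3: x=[4.4585] v=[-3.9090]
Step 4: x=[4.2001] v=[-0.8614]
Step 5: x=[4.9916] v=[2.6384]
First v>=0 after going negative at step 5, time=1.5000

Answer: 1.5000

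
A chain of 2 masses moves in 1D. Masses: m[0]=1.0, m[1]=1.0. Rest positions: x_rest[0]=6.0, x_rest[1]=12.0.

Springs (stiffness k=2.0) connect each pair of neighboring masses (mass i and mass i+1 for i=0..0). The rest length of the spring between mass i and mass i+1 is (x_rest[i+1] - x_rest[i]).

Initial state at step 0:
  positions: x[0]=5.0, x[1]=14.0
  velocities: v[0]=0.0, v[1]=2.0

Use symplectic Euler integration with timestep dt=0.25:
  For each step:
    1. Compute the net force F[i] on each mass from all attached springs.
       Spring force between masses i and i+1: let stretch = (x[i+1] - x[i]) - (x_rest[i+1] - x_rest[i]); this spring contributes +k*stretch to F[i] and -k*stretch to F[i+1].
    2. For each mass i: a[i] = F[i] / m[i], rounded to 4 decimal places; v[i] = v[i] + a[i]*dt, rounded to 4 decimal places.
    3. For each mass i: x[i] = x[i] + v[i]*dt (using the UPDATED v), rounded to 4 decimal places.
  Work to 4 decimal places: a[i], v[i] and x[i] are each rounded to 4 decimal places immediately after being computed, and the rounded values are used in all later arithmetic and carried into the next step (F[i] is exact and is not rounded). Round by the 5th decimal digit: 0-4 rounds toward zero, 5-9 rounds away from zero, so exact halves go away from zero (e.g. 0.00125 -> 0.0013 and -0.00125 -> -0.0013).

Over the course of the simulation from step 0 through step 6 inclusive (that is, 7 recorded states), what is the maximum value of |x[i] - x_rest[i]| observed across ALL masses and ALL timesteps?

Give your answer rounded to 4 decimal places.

Step 0: x=[5.0000 14.0000] v=[0.0000 2.0000]
Step 1: x=[5.3750 14.1250] v=[1.5000 0.5000]
Step 2: x=[6.0938 13.9063] v=[2.8750 -0.8750]
Step 3: x=[7.0391 13.4610] v=[3.7813 -1.7813]
Step 4: x=[8.0372 12.9629] v=[3.9923 -1.9923]
Step 5: x=[8.9010 12.5991] v=[3.4552 -1.4552]
Step 6: x=[9.4771 12.5230] v=[2.3043 -0.3043]
Max displacement = 3.4771

Answer: 3.4771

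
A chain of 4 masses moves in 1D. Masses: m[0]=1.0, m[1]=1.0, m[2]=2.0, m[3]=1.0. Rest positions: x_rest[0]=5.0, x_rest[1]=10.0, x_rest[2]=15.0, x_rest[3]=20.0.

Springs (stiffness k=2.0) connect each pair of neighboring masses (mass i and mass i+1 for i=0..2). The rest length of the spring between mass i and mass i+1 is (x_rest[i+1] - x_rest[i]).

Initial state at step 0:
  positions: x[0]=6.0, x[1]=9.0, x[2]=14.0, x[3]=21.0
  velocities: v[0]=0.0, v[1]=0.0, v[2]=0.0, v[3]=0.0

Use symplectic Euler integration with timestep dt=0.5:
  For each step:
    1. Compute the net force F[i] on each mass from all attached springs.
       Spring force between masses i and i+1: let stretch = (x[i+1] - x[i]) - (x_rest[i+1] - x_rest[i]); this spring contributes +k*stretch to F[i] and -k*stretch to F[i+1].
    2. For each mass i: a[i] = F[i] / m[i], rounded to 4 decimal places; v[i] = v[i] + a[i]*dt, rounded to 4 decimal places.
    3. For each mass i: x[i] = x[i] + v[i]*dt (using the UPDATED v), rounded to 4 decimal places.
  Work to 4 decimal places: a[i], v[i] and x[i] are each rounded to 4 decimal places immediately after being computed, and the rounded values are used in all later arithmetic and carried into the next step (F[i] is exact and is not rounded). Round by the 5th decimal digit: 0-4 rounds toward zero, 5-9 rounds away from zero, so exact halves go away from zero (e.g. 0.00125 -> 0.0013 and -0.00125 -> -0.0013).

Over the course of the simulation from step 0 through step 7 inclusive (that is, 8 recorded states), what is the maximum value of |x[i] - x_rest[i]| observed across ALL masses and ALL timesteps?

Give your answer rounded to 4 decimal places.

Step 0: x=[6.0000 9.0000 14.0000 21.0000] v=[0.0000 0.0000 0.0000 0.0000]
Step 1: x=[5.0000 10.0000 14.5000 20.0000] v=[-2.0000 2.0000 1.0000 -2.0000]
Step 2: x=[4.0000 10.7500 15.2500 18.7500] v=[-2.0000 1.5000 1.5000 -2.5000]
Step 3: x=[3.8750 10.3750 15.7500 18.2500] v=[-0.2500 -0.7500 1.0000 -1.0000]
Step 4: x=[4.5000 9.4375 15.5313 19.0000] v=[1.2500 -1.8750 -0.4375 1.5000]
Step 5: x=[5.0938 9.0782 14.6563 20.5157] v=[1.1875 -0.7187 -1.7501 3.0313]
Step 6: x=[5.1798 9.5157 13.8516 21.6017] v=[0.1719 0.8750 -1.6095 2.1719]
Step 7: x=[4.9337 9.9532 13.9004 21.3126] v=[-0.4922 0.8750 0.0976 -0.5782]
Max displacement = 1.7500

Answer: 1.7500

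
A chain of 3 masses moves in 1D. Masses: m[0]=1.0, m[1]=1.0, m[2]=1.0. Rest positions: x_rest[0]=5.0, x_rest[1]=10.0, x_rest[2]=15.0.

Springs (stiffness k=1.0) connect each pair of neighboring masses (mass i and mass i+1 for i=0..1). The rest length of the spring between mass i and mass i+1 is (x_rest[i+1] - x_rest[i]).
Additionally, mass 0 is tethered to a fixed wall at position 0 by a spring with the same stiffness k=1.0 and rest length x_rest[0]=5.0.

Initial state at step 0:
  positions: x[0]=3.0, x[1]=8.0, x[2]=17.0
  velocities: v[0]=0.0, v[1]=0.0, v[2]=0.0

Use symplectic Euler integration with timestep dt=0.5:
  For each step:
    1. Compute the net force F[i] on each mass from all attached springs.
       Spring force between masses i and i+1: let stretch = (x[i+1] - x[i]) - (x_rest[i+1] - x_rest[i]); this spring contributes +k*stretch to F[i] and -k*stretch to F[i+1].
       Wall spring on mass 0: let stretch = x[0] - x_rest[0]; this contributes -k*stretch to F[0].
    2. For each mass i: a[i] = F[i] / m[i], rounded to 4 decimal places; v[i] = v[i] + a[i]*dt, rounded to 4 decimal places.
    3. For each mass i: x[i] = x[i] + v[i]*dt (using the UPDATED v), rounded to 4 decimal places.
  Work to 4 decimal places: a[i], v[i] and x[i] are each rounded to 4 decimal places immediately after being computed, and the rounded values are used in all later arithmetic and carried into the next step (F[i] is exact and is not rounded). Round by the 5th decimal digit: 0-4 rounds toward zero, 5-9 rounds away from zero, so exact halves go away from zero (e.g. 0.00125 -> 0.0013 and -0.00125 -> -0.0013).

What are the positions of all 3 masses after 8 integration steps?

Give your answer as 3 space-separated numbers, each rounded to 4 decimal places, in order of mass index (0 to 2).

Answer: 3.3722 9.4234 16.3455

Derivation:
Step 0: x=[3.0000 8.0000 17.0000] v=[0.0000 0.0000 0.0000]
Step 1: x=[3.5000 9.0000 16.0000] v=[1.0000 2.0000 -2.0000]
Step 2: x=[4.5000 10.3750 14.5000] v=[2.0000 2.7500 -3.0000]
Step 3: x=[5.8438 11.3125 13.2188] v=[2.6875 1.8750 -2.5625]
Step 4: x=[7.0938 11.3594 12.7110] v=[2.5000 0.0938 -1.0157]
Step 5: x=[7.6368 10.6778 13.1153] v=[1.0859 -1.3632 0.8085]
Step 6: x=[7.0308 9.8453 14.1602] v=[-1.2120 -1.6650 2.0898]
Step 7: x=[5.3707 9.3879 15.3764] v=[-3.3202 -0.9148 2.4324]
Step 8: x=[3.3722 9.4234 16.3455] v=[-3.9970 0.0709 1.9382]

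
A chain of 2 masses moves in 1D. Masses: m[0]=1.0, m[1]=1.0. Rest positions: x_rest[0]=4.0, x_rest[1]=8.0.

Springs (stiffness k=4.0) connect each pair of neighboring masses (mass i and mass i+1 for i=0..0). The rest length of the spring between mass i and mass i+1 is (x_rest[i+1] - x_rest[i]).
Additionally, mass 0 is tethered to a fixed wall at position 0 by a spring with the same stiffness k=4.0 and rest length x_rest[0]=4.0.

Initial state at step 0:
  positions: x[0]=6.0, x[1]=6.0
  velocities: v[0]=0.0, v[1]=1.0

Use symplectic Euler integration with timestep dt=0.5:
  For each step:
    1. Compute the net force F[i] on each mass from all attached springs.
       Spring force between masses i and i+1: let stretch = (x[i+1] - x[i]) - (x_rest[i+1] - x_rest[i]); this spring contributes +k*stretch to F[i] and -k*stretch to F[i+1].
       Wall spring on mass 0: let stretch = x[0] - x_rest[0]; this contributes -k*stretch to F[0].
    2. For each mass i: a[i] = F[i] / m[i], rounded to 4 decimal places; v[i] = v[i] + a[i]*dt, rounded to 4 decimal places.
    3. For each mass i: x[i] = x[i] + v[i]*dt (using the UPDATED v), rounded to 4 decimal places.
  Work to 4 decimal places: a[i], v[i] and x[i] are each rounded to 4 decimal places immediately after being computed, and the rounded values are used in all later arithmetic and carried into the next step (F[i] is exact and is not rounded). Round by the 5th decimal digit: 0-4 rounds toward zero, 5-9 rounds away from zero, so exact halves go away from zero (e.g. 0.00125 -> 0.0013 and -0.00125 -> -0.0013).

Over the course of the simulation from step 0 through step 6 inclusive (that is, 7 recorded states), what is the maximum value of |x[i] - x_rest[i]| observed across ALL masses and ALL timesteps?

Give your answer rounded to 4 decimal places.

Answer: 4.5000

Derivation:
Step 0: x=[6.0000 6.0000] v=[0.0000 1.0000]
Step 1: x=[0.0000 10.5000] v=[-12.0000 9.0000]
Step 2: x=[4.5000 8.5000] v=[9.0000 -4.0000]
Step 3: x=[8.5000 6.5000] v=[8.0000 -4.0000]
Step 4: x=[2.0000 10.5000] v=[-13.0000 8.0000]
Step 5: x=[2.0000 10.0000] v=[0.0000 -1.0000]
Step 6: x=[8.0000 5.5000] v=[12.0000 -9.0000]
Max displacement = 4.5000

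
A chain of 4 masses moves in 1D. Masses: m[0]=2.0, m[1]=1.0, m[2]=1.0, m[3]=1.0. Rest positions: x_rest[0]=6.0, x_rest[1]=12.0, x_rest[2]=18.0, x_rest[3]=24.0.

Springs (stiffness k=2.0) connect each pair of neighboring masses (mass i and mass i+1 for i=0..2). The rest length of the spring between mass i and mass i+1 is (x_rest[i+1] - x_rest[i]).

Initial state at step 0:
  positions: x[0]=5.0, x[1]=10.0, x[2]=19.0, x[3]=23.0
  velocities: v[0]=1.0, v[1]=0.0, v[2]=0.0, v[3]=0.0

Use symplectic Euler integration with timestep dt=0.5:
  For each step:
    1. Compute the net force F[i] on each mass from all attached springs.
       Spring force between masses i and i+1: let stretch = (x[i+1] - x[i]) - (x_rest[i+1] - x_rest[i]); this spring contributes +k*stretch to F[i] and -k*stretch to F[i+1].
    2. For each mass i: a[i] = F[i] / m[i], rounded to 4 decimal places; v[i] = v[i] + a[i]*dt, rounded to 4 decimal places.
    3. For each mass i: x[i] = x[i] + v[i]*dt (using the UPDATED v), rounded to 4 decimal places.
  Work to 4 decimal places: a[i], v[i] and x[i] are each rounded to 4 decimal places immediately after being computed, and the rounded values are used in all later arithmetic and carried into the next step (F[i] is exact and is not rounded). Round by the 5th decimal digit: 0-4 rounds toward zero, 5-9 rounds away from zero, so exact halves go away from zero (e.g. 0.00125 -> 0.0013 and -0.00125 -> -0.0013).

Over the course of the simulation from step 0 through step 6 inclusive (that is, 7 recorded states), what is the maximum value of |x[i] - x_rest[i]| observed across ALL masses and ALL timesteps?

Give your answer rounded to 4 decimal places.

Answer: 2.5000

Derivation:
Step 0: x=[5.0000 10.0000 19.0000 23.0000] v=[1.0000 0.0000 0.0000 0.0000]
Step 1: x=[5.2500 12.0000 16.5000 24.0000] v=[0.5000 4.0000 -5.0000 2.0000]
Step 2: x=[5.6875 12.8750 15.5000 24.2500] v=[0.8750 1.7500 -2.0000 0.5000]
Step 3: x=[6.4219 11.4688 17.5625 23.1250] v=[1.4688 -2.8125 4.1250 -2.2500]
Step 4: x=[6.9181 10.5860 19.3594 22.2188] v=[0.9923 -1.7657 3.5938 -1.8125]
Step 5: x=[6.8312 12.2559 18.1993 22.8829] v=[-0.1738 3.3398 -2.3202 1.3281]
Step 6: x=[6.6005 14.1852 16.4093 24.2052] v=[-0.4615 3.8585 -3.5800 2.6445]
Max displacement = 2.5000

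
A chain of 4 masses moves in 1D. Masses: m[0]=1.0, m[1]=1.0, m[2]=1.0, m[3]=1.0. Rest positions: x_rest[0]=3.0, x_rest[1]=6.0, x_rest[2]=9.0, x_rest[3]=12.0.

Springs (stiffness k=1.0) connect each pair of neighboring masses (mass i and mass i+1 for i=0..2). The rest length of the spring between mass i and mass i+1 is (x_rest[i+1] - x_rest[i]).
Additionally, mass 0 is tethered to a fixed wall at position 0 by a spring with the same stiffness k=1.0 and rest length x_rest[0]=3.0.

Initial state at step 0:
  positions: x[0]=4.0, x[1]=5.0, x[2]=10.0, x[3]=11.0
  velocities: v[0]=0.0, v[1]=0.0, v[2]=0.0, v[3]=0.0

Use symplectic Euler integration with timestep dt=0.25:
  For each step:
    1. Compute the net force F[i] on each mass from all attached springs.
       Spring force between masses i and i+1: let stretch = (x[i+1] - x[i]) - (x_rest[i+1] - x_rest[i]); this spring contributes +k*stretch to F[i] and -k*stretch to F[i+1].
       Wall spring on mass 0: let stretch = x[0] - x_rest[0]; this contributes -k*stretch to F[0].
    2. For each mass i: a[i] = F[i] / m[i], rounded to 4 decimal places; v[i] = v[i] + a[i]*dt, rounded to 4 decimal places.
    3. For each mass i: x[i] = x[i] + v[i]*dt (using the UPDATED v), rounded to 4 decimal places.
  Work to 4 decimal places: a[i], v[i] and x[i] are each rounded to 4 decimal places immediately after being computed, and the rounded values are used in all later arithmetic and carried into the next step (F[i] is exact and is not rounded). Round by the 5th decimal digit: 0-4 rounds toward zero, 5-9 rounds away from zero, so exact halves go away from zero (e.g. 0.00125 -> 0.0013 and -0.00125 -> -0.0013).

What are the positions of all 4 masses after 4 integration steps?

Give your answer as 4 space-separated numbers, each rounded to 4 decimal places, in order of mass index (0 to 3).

Answer: 2.6530 6.7104 8.2392 11.9317

Derivation:
Step 0: x=[4.0000 5.0000 10.0000 11.0000] v=[0.0000 0.0000 0.0000 0.0000]
Step 1: x=[3.8125 5.2500 9.7500 11.1250] v=[-0.7500 1.0000 -1.0000 0.5000]
Step 2: x=[3.4766 5.6914 9.3047 11.3516] v=[-1.3438 1.7656 -1.7813 0.9063]
Step 3: x=[3.0618 6.2202 8.7615 11.6378] v=[-1.6593 2.1152 -2.1729 1.1446]
Step 4: x=[2.6530 6.7104 8.2392 11.9317] v=[-1.6352 1.9609 -2.0892 1.1755]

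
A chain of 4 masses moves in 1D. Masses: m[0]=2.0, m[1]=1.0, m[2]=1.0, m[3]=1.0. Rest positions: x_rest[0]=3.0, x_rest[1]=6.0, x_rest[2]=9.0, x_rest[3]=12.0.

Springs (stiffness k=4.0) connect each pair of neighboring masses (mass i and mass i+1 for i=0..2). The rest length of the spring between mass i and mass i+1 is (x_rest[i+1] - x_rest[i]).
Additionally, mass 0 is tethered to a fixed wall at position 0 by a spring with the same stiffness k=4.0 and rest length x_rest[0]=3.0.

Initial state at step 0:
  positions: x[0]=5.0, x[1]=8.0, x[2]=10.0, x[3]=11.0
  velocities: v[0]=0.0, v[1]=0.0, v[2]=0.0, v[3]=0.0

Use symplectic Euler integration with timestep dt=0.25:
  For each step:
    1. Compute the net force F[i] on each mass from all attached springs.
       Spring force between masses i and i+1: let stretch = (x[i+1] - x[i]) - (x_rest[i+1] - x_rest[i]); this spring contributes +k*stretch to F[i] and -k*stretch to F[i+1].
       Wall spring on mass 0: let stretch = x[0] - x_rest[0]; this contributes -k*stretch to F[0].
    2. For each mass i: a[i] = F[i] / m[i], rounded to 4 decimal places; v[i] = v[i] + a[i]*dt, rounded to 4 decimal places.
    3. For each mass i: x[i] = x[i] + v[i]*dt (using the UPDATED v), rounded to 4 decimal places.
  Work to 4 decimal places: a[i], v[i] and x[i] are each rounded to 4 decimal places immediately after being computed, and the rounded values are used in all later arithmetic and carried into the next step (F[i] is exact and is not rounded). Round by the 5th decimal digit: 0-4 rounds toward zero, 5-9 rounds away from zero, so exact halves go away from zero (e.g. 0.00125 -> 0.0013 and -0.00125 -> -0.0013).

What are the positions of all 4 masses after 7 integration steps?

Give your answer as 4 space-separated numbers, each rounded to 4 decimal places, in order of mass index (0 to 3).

Step 0: x=[5.0000 8.0000 10.0000 11.0000] v=[0.0000 0.0000 0.0000 0.0000]
Step 1: x=[4.7500 7.7500 9.7500 11.5000] v=[-1.0000 -1.0000 -1.0000 2.0000]
Step 2: x=[4.2813 7.2500 9.4375 12.3125] v=[-1.8750 -2.0000 -1.2500 3.2500]
Step 3: x=[3.6485 6.5547 9.2969 13.1563] v=[-2.5313 -2.7812 -0.5625 3.3750]
Step 4: x=[2.9229 5.8184 9.4356 13.7852] v=[-2.9025 -2.9452 0.5547 2.5156]
Step 5: x=[2.1939 5.2625 9.7574 14.0767] v=[-2.9162 -2.2235 1.2871 1.1660]
Step 6: x=[1.5742 5.0632 10.0353 14.0384] v=[-2.4789 -0.7972 1.1115 -0.1533]
Step 7: x=[1.1938 5.2347 10.0709 13.7493] v=[-1.5215 0.6859 0.1425 -1.1564]

Answer: 1.1938 5.2347 10.0709 13.7493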